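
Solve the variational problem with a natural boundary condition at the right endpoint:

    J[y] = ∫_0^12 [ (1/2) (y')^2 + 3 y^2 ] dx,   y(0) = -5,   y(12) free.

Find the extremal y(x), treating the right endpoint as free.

The Lagrangian L = (1/2) (y')^2 + 3 y^2 gives
    ∂L/∂y = 6 y,   ∂L/∂y' = y'.
Euler-Lagrange: y'' − 6 y = 0.
With k = sqrt(6), the general solution is
    y(x) = A cosh(sqrt(6) x) + B sinh(sqrt(6) x).
Fixed left endpoint y(0) = -5 ⇒ A = -5.
The right endpoint x = 12 is free, so the natural (transversality) condition is ∂L/∂y' |_{x=12} = 0, i.e. y'(12) = 0.
Compute y'(x) = A k sinh(k x) + B k cosh(k x), so
    y'(12) = A k sinh(k·12) + B k cosh(k·12) = 0
    ⇒ B = −A tanh(k·12) = 5 tanh(sqrt(6)·12).
Therefore the extremal is
    y(x) = −5 cosh(sqrt(6) x) + 5 tanh(sqrt(6)·12) sinh(sqrt(6) x).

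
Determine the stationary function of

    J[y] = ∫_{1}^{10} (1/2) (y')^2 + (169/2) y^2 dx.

The Lagrangian is L = (1/2) (y')^2 + (169/2) y^2.
Compute ∂L/∂y = 169y, ∂L/∂y' = y'.
The Euler-Lagrange equation d/dx(∂L/∂y') − ∂L/∂y = 0 reduces to
    y'' − 169 y = 0.
Its general solution is
    y(x) = A e^(13x) + B e^(−13x),
with A, B fixed by the endpoint conditions.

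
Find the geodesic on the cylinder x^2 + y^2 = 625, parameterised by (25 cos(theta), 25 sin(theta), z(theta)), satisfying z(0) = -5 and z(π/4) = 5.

Parameterise the cylinder of radius R = 25 as
    r(θ) = (25 cos θ, 25 sin θ, z(θ)).
The arc-length element is
    ds = sqrt(625 + (dz/dθ)^2) dθ,
so the Lagrangian is L = sqrt(625 + z'^2).
L depends on z' only, not on z or θ, so ∂L/∂z = 0 and
    ∂L/∂z' = z' / sqrt(625 + z'^2).
The Euler-Lagrange equation gives
    d/dθ( z' / sqrt(625 + z'^2) ) = 0,
so z' is constant. Integrating once:
    z(θ) = a θ + b,
a helix on the cylinder (a straight line when the cylinder is unrolled). The constants a, b are determined by the endpoint conditions.
With endpoint conditions z(0) = -5 and z(π/4) = 5: from z(0) = b we get b = -5, and a·π/4 + -5 = 5 gives a = 40/π, so
    z(θ) = (40/π) θ − 5.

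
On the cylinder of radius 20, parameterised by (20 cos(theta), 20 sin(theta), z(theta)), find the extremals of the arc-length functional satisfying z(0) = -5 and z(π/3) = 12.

Parameterise the cylinder of radius R = 20 as
    r(θ) = (20 cos θ, 20 sin θ, z(θ)).
The arc-length element is
    ds = sqrt(400 + (dz/dθ)^2) dθ,
so the Lagrangian is L = sqrt(400 + z'^2).
L depends on z' only, not on z or θ, so ∂L/∂z = 0 and
    ∂L/∂z' = z' / sqrt(400 + z'^2).
The Euler-Lagrange equation gives
    d/dθ( z' / sqrt(400 + z'^2) ) = 0,
so z' is constant. Integrating once:
    z(θ) = a θ + b,
a helix on the cylinder (a straight line when the cylinder is unrolled). The constants a, b are determined by the endpoint conditions.
With endpoint conditions z(0) = -5 and z(π/3) = 12: from z(0) = b we get b = -5, and a·π/3 + -5 = 12 gives a = 51/π, so
    z(θ) = (51/π) θ − 5.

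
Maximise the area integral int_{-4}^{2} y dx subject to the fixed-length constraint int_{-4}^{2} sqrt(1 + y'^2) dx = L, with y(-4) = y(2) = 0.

Set up the augmented Lagrangian using a multiplier λ for the length constraint:
    F(y, y') = y − λ sqrt(1 + y'^2).
F has no explicit x dependence, so the Beltrami identity yields a first integral
    F − y' ∂F/∂y' = C.
Compute ∂F/∂y' = −λ y' / sqrt(1 + y'^2). Then
    y − λ sqrt(1 + y'^2) + λ y'^2 / sqrt(1 + y'^2) = C
    ⇒  y − λ / sqrt(1 + y'^2) = C.
Solving for y' and integrating gives
    (x − a)^2 + (y − b)^2 = λ^2,
a circular arc of radius λ. The constants a, b are determined by the endpoint conditions y(-4) = y(2) = 0, and λ is fixed implicitly by the length constraint
    ∫_{-4}^{2} sqrt(1 + y'^2) dx = L.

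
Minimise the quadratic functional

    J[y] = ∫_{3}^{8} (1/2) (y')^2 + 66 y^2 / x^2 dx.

The Lagrangian is L = (1/2) (y')^2 + 66 y^2 / x^2.
Compute ∂L/∂y = 132y/x^2, ∂L/∂y' = y'.
The Euler-Lagrange equation d/dx(∂L/∂y') − ∂L/∂y = 0 reduces to
    y'' − 132/x^2 · y = 0  (x > 0).
Its general solution is
    y(x) = A x^12 + B x^(-11),
with A, B fixed by the endpoint conditions.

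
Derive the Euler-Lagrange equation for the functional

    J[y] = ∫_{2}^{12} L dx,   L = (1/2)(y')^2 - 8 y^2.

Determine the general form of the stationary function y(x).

The Lagrangian is L = (1/2)(y')^2 - 8 y^2.
∂L/∂y = -16y.
∂L/∂y' = y'.
The Euler-Lagrange equation d/dx(∂L/∂y') − ∂L/∂y = 0 becomes:
    y'' + 16 y = 0
General solution: y(x) = A sin(4x) + B cos(4x), where A and B are arbitrary constants fixed by the endpoint conditions.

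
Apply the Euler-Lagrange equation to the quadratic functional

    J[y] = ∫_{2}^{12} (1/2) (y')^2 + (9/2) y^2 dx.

The Lagrangian is L = (1/2) (y')^2 + (9/2) y^2.
Compute ∂L/∂y = 9y, ∂L/∂y' = y'.
The Euler-Lagrange equation d/dx(∂L/∂y') − ∂L/∂y = 0 reduces to
    y'' − 9 y = 0.
Its general solution is
    y(x) = A e^(3x) + B e^(−3x),
with A, B fixed by the endpoint conditions.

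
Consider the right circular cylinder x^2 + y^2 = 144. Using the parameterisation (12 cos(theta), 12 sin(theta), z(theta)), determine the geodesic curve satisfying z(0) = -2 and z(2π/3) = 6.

Parameterise the cylinder of radius R = 12 as
    r(θ) = (12 cos θ, 12 sin θ, z(θ)).
The arc-length element is
    ds = sqrt(144 + (dz/dθ)^2) dθ,
so the Lagrangian is L = sqrt(144 + z'^2).
L depends on z' only, not on z or θ, so ∂L/∂z = 0 and
    ∂L/∂z' = z' / sqrt(144 + z'^2).
The Euler-Lagrange equation gives
    d/dθ( z' / sqrt(144 + z'^2) ) = 0,
so z' is constant. Integrating once:
    z(θ) = a θ + b,
a helix on the cylinder (a straight line when the cylinder is unrolled). The constants a, b are determined by the endpoint conditions.
With endpoint conditions z(0) = -2 and z(2π/3) = 6: from z(0) = b we get b = -2, and a·2π/3 + -2 = 6 gives a = 12/π, so
    z(θ) = (12/π) θ − 2.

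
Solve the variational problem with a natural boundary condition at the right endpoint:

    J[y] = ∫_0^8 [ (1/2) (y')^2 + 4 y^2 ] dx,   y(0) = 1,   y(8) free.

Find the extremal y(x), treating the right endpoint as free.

The Lagrangian L = (1/2) (y')^2 + 4 y^2 gives
    ∂L/∂y = 8 y,   ∂L/∂y' = y'.
Euler-Lagrange: y'' − 8 y = 0.
With k = sqrt(8), the general solution is
    y(x) = A cosh(sqrt(8) x) + B sinh(sqrt(8) x).
Fixed left endpoint y(0) = 1 ⇒ A = 1.
The right endpoint x = 8 is free, so the natural (transversality) condition is ∂L/∂y' |_{x=8} = 0, i.e. y'(8) = 0.
Compute y'(x) = A k sinh(k x) + B k cosh(k x), so
    y'(8) = A k sinh(k·8) + B k cosh(k·8) = 0
    ⇒ B = −A tanh(k·8) = − tanh(sqrt(8)·8).
Therefore the extremal is
    y(x) = cosh(sqrt(8) x) − tanh(sqrt(8)·8) sinh(sqrt(8) x).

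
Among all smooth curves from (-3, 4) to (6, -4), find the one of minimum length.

Arc-length functional: J[y] = ∫ sqrt(1 + (y')^2) dx.
Lagrangian L = sqrt(1 + (y')^2) has no explicit y dependence, so ∂L/∂y = 0 and the Euler-Lagrange equation gives
    d/dx( y' / sqrt(1 + (y')^2) ) = 0  ⇒  y' / sqrt(1 + (y')^2) = const.
Hence y' is constant, so y(x) is affine.
Fitting the endpoints (-3, 4) and (6, -4):
    slope m = ((-4) − 4) / (6 − (-3)) = -8/9,
    intercept c = 4 − m·(-3) = 4/3.
Extremal: y(x) = (-8/9) x + 4/3.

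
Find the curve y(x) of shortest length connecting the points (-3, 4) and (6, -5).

Arc-length functional: J[y] = ∫ sqrt(1 + (y')^2) dx.
Lagrangian L = sqrt(1 + (y')^2) has no explicit y dependence, so ∂L/∂y = 0 and the Euler-Lagrange equation gives
    d/dx( y' / sqrt(1 + (y')^2) ) = 0  ⇒  y' / sqrt(1 + (y')^2) = const.
Hence y' is constant, so y(x) is affine.
Fitting the endpoints (-3, 4) and (6, -5):
    slope m = ((-5) − 4) / (6 − (-3)) = -1,
    intercept c = 4 − m·(-3) = 1.
Extremal: y(x) = -x + 1.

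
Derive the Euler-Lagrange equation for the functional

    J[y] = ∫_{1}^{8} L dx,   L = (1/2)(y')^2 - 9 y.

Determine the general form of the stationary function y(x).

The Lagrangian is L = (1/2)(y')^2 - 9 y.
∂L/∂y = -9.
∂L/∂y' = y'.
The Euler-Lagrange equation d/dx(∂L/∂y') − ∂L/∂y = 0 becomes:
    y'' + 9 = 0
General solution: y(x) = -(9/2) x^2 + A x + B, where A and B are arbitrary constants fixed by the endpoint conditions.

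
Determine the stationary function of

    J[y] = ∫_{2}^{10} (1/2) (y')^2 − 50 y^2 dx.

The Lagrangian is L = (1/2) (y')^2 − 50 y^2.
Compute ∂L/∂y = -100y, ∂L/∂y' = y'.
The Euler-Lagrange equation d/dx(∂L/∂y') − ∂L/∂y = 0 reduces to
    y'' + 100 y = 0.
Its general solution is
    y(x) = A sin(10x) + B cos(10x),
with A, B fixed by the endpoint conditions.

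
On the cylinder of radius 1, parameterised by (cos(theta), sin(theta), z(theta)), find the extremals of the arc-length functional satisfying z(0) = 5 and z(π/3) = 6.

Parameterise the cylinder of radius R = 1 as
    r(θ) = (cos θ, sin θ, z(θ)).
The arc-length element is
    ds = sqrt(1 + (dz/dθ)^2) dθ,
so the Lagrangian is L = sqrt(1 + z'^2).
L depends on z' only, not on z or θ, so ∂L/∂z = 0 and
    ∂L/∂z' = z' / sqrt(1 + z'^2).
The Euler-Lagrange equation gives
    d/dθ( z' / sqrt(1 + z'^2) ) = 0,
so z' is constant. Integrating once:
    z(θ) = a θ + b,
a helix on the cylinder (a straight line when the cylinder is unrolled). The constants a, b are determined by the endpoint conditions.
With endpoint conditions z(0) = 5 and z(π/3) = 6: from z(0) = b we get b = 5, and a·π/3 + 5 = 6 gives a = 3/π, so
    z(θ) = (3/π) θ + 5.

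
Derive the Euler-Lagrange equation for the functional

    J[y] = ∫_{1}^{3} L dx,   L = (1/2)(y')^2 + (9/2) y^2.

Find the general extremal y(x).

The Lagrangian is L = (1/2)(y')^2 + (9/2) y^2.
∂L/∂y = 9y.
∂L/∂y' = y'.
The Euler-Lagrange equation d/dx(∂L/∂y') − ∂L/∂y = 0 becomes:
    y'' - 9 y = 0
General solution: y(x) = A e^(3x) + B e^(-3x), where A and B are arbitrary constants fixed by the endpoint conditions.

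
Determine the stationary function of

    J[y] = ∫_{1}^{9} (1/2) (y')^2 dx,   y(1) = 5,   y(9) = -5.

The Lagrangian is L = (1/2) (y')^2.
Compute ∂L/∂y = 0, ∂L/∂y' = y'.
The Euler-Lagrange equation d/dx(∂L/∂y') − ∂L/∂y = 0 reduces to
    y'' = 0.
Its general solution is
    y(x) = A x + B,
with A, B fixed by the endpoint conditions.
Applying the endpoint conditions y(1) = 5 and y(9) = -5: solve A·1 + B = 5 and A·9 + B = -5. Subtracting gives A(9 − 1) = -5 − 5, so A = -5/4, and B = 5 − A·1 = 25/4. Therefore
    y(x) = (-5/4) x + 25/4.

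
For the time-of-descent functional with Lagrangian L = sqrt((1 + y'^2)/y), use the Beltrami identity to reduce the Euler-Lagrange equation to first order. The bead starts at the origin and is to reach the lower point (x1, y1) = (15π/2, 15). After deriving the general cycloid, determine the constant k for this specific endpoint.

The Lagrangian L = sqrt((1 + y'^2) / y) has no explicit x dependence, so the Beltrami identity applies:
    L − y' ∂L/∂y' = C.
Compute ∂L/∂y' = y' / sqrt(y (1 + y'^2)).
Substitute:
    sqrt((1 + y'^2)/y) − y'·y' / sqrt(y (1 + y'^2))
    = (1 + y'^2) / sqrt(y (1 + y'^2)) − y'^2 / sqrt(y (1 + y'^2))
    = 1 / sqrt(y (1 + y'^2)) = C.
Squaring and rearranging gives the first integral
    y (1 + y'^2) = 1/C^2 =: k   (constant).
Solving this first-order ODE by the substitution
    y = (k/2)(1 − cos θ)
yields the cycloid parameterisation
    x(θ) = (k/2)(θ − sin θ),   y(θ) = (k/2)(1 − cos θ).
The constant k is fixed by the endpoint condition.
Now fit the given lower endpoint (x1, y1) = (15π/2, 15). At the bottom of the first arch (θ = π), the parametric equations give
    y(π) = (k/2)(1 − cos π) = k,
    x(π) = (k/2)(π − sin π) = kπ/2.
Matching y(π) = 15 gives k = 15, consistent with x(π) = 15π/2. Therefore the specific cycloid is
    x(θ) = (15/2)(θ − sin θ),   y(θ) = (15/2)(1 − cos θ).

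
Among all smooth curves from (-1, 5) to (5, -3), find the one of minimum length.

Arc-length functional: J[y] = ∫ sqrt(1 + (y')^2) dx.
Lagrangian L = sqrt(1 + (y')^2) has no explicit y dependence, so ∂L/∂y = 0 and the Euler-Lagrange equation gives
    d/dx( y' / sqrt(1 + (y')^2) ) = 0  ⇒  y' / sqrt(1 + (y')^2) = const.
Hence y' is constant, so y(x) is affine.
Fitting the endpoints (-1, 5) and (5, -3):
    slope m = ((-3) − 5) / (5 − (-1)) = -4/3,
    intercept c = 5 − m·(-1) = 11/3.
Extremal: y(x) = (-4/3) x + 11/3.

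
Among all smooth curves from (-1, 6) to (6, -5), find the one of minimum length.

Arc-length functional: J[y] = ∫ sqrt(1 + (y')^2) dx.
Lagrangian L = sqrt(1 + (y')^2) has no explicit y dependence, so ∂L/∂y = 0 and the Euler-Lagrange equation gives
    d/dx( y' / sqrt(1 + (y')^2) ) = 0  ⇒  y' / sqrt(1 + (y')^2) = const.
Hence y' is constant, so y(x) is affine.
Fitting the endpoints (-1, 6) and (6, -5):
    slope m = ((-5) − 6) / (6 − (-1)) = -11/7,
    intercept c = 6 − m·(-1) = 31/7.
Extremal: y(x) = (-11/7) x + 31/7.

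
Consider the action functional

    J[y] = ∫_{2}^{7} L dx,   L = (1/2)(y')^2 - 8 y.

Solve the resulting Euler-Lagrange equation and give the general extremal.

The Lagrangian is L = (1/2)(y')^2 - 8 y.
∂L/∂y = -8.
∂L/∂y' = y'.
The Euler-Lagrange equation d/dx(∂L/∂y') − ∂L/∂y = 0 becomes:
    y'' + 8 = 0
General solution: y(x) = -4 x^2 + A x + B, where A and B are arbitrary constants fixed by the endpoint conditions.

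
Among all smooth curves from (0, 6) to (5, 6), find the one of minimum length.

Arc-length functional: J[y] = ∫ sqrt(1 + (y')^2) dx.
Lagrangian L = sqrt(1 + (y')^2) has no explicit y dependence, so ∂L/∂y = 0 and the Euler-Lagrange equation gives
    d/dx( y' / sqrt(1 + (y')^2) ) = 0  ⇒  y' / sqrt(1 + (y')^2) = const.
Hence y' is constant, so y(x) is affine.
Fitting the endpoints (0, 6) and (5, 6):
    slope m = (6 − 6) / (5 − 0) = 0,
    intercept c = 6 − m·0 = 6.
Extremal: y(x) = 6.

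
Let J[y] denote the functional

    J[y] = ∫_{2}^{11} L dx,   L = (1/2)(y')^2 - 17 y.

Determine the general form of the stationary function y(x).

The Lagrangian is L = (1/2)(y')^2 - 17 y.
∂L/∂y = -17.
∂L/∂y' = y'.
The Euler-Lagrange equation d/dx(∂L/∂y') − ∂L/∂y = 0 becomes:
    y'' + 17 = 0
General solution: y(x) = -(17/2) x^2 + A x + B, where A and B are arbitrary constants fixed by the endpoint conditions.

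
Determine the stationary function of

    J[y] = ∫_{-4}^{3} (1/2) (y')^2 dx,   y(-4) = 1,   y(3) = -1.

The Lagrangian is L = (1/2) (y')^2.
Compute ∂L/∂y = 0, ∂L/∂y' = y'.
The Euler-Lagrange equation d/dx(∂L/∂y') − ∂L/∂y = 0 reduces to
    y'' = 0.
Its general solution is
    y(x) = A x + B,
with A, B fixed by the endpoint conditions.
Applying the endpoint conditions y(-4) = 1 and y(3) = -1: solve A·-4 + B = 1 and A·3 + B = -1. Subtracting gives A(3 − -4) = -1 − 1, so A = -2/7, and B = 1 − A·-4 = -1/7. Therefore
    y(x) = (-2/7) x - 1/7.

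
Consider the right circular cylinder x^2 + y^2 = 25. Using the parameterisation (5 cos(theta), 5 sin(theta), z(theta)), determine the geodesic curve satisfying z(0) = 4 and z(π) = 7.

Parameterise the cylinder of radius R = 5 as
    r(θ) = (5 cos θ, 5 sin θ, z(θ)).
The arc-length element is
    ds = sqrt(25 + (dz/dθ)^2) dθ,
so the Lagrangian is L = sqrt(25 + z'^2).
L depends on z' only, not on z or θ, so ∂L/∂z = 0 and
    ∂L/∂z' = z' / sqrt(25 + z'^2).
The Euler-Lagrange equation gives
    d/dθ( z' / sqrt(25 + z'^2) ) = 0,
so z' is constant. Integrating once:
    z(θ) = a θ + b,
a helix on the cylinder (a straight line when the cylinder is unrolled). The constants a, b are determined by the endpoint conditions.
With endpoint conditions z(0) = 4 and z(π) = 7: from z(0) = b we get b = 4, and a·π + 4 = 7 gives a = 3/π, so
    z(θ) = (3/π) θ + 4.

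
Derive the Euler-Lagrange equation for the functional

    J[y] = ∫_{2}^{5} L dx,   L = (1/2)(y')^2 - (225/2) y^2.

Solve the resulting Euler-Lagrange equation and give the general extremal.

The Lagrangian is L = (1/2)(y')^2 - (225/2) y^2.
∂L/∂y = -225y.
∂L/∂y' = y'.
The Euler-Lagrange equation d/dx(∂L/∂y') − ∂L/∂y = 0 becomes:
    y'' + 225 y = 0
General solution: y(x) = A sin(15x) + B cos(15x), where A and B are arbitrary constants fixed by the endpoint conditions.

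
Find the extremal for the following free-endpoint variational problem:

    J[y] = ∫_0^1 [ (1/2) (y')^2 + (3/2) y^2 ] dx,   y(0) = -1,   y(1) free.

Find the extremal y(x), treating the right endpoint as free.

The Lagrangian L = (1/2) (y')^2 + (3/2) y^2 gives
    ∂L/∂y = 3 y,   ∂L/∂y' = y'.
Euler-Lagrange: y'' − 3 y = 0.
With k = sqrt(3), the general solution is
    y(x) = A cosh(sqrt(3) x) + B sinh(sqrt(3) x).
Fixed left endpoint y(0) = -1 ⇒ A = -1.
The right endpoint x = 1 is free, so the natural (transversality) condition is ∂L/∂y' |_{x=1} = 0, i.e. y'(1) = 0.
Compute y'(x) = A k sinh(k x) + B k cosh(k x), so
    y'(1) = A k sinh(k·1) + B k cosh(k·1) = 0
    ⇒ B = −A tanh(k·1) = tanh(sqrt(3)·1).
Therefore the extremal is
    y(x) = −cosh(sqrt(3) x) + tanh(sqrt(3)·1) sinh(sqrt(3) x).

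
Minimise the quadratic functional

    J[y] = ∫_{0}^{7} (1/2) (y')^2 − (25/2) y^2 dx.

The Lagrangian is L = (1/2) (y')^2 − (25/2) y^2.
Compute ∂L/∂y = -25y, ∂L/∂y' = y'.
The Euler-Lagrange equation d/dx(∂L/∂y') − ∂L/∂y = 0 reduces to
    y'' + 25 y = 0.
Its general solution is
    y(x) = A sin(5x) + B cos(5x),
with A, B fixed by the endpoint conditions.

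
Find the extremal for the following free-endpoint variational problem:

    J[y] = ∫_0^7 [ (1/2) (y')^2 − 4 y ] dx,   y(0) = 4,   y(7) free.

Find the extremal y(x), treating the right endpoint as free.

The Lagrangian L = (1/2) (y')^2 − 4 y gives
    ∂L/∂y = −4,   ∂L/∂y' = y'.
Euler-Lagrange: d/dx(y') − (−4) = 0, i.e. y'' + 4 = 0, so
    y(x) = −(4/2) x^2 + C1 x + C2.
Fixed left endpoint y(0) = 4 ⇒ C2 = 4.
The right endpoint x = 7 is free, so the natural (transversality) condition is ∂L/∂y' |_{x=7} = 0, i.e. y'(7) = 0.
Compute y'(x) = −4 x + C1, so y'(7) = −28 + C1 = 0 ⇒ C1 = 28.
Therefore the extremal is
    y(x) = −2 x^2 + 28 x + 4.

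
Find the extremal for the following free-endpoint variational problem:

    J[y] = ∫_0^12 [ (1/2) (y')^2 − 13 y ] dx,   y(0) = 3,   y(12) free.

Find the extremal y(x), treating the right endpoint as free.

The Lagrangian L = (1/2) (y')^2 − 13 y gives
    ∂L/∂y = −13,   ∂L/∂y' = y'.
Euler-Lagrange: d/dx(y') − (−13) = 0, i.e. y'' + 13 = 0, so
    y(x) = −(13/2) x^2 + C1 x + C2.
Fixed left endpoint y(0) = 3 ⇒ C2 = 3.
The right endpoint x = 12 is free, so the natural (transversality) condition is ∂L/∂y' |_{x=12} = 0, i.e. y'(12) = 0.
Compute y'(x) = −13 x + C1, so y'(12) = −156 + C1 = 0 ⇒ C1 = 156.
Therefore the extremal is
    y(x) = −(13/2) x^2 + 156 x + 3.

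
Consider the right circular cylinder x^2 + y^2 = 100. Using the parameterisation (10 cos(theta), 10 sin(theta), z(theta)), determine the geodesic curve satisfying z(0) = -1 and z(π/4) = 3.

Parameterise the cylinder of radius R = 10 as
    r(θ) = (10 cos θ, 10 sin θ, z(θ)).
The arc-length element is
    ds = sqrt(100 + (dz/dθ)^2) dθ,
so the Lagrangian is L = sqrt(100 + z'^2).
L depends on z' only, not on z or θ, so ∂L/∂z = 0 and
    ∂L/∂z' = z' / sqrt(100 + z'^2).
The Euler-Lagrange equation gives
    d/dθ( z' / sqrt(100 + z'^2) ) = 0,
so z' is constant. Integrating once:
    z(θ) = a θ + b,
a helix on the cylinder (a straight line when the cylinder is unrolled). The constants a, b are determined by the endpoint conditions.
With endpoint conditions z(0) = -1 and z(π/4) = 3: from z(0) = b we get b = -1, and a·π/4 + -1 = 3 gives a = 16/π, so
    z(θ) = (16/π) θ − 1.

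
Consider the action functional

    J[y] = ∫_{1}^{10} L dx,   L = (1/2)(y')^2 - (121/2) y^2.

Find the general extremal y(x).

The Lagrangian is L = (1/2)(y')^2 - (121/2) y^2.
∂L/∂y = -121y.
∂L/∂y' = y'.
The Euler-Lagrange equation d/dx(∂L/∂y') − ∂L/∂y = 0 becomes:
    y'' + 121 y = 0
General solution: y(x) = A sin(11x) + B cos(11x), where A and B are arbitrary constants fixed by the endpoint conditions.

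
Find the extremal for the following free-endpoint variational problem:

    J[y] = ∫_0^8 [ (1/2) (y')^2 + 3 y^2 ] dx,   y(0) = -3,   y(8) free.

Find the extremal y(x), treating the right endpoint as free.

The Lagrangian L = (1/2) (y')^2 + 3 y^2 gives
    ∂L/∂y = 6 y,   ∂L/∂y' = y'.
Euler-Lagrange: y'' − 6 y = 0.
With k = sqrt(6), the general solution is
    y(x) = A cosh(sqrt(6) x) + B sinh(sqrt(6) x).
Fixed left endpoint y(0) = -3 ⇒ A = -3.
The right endpoint x = 8 is free, so the natural (transversality) condition is ∂L/∂y' |_{x=8} = 0, i.e. y'(8) = 0.
Compute y'(x) = A k sinh(k x) + B k cosh(k x), so
    y'(8) = A k sinh(k·8) + B k cosh(k·8) = 0
    ⇒ B = −A tanh(k·8) = 3 tanh(sqrt(6)·8).
Therefore the extremal is
    y(x) = −3 cosh(sqrt(6) x) + 3 tanh(sqrt(6)·8) sinh(sqrt(6) x).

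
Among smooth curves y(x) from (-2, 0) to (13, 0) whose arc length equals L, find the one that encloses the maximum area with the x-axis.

Set up the augmented Lagrangian using a multiplier λ for the length constraint:
    F(y, y') = y − λ sqrt(1 + y'^2).
F has no explicit x dependence, so the Beltrami identity yields a first integral
    F − y' ∂F/∂y' = C.
Compute ∂F/∂y' = −λ y' / sqrt(1 + y'^2). Then
    y − λ sqrt(1 + y'^2) + λ y'^2 / sqrt(1 + y'^2) = C
    ⇒  y − λ / sqrt(1 + y'^2) = C.
Solving for y' and integrating gives
    (x − a)^2 + (y − b)^2 = λ^2,
a circular arc of radius λ. The constants a, b are determined by the endpoint conditions y(-2) = y(13) = 0, and λ is fixed implicitly by the length constraint
    ∫_{-2}^{13} sqrt(1 + y'^2) dx = L.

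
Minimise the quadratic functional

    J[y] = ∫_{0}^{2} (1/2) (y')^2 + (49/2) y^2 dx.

The Lagrangian is L = (1/2) (y')^2 + (49/2) y^2.
Compute ∂L/∂y = 49y, ∂L/∂y' = y'.
The Euler-Lagrange equation d/dx(∂L/∂y') − ∂L/∂y = 0 reduces to
    y'' − 49 y = 0.
Its general solution is
    y(x) = A e^(7x) + B e^(−7x),
with A, B fixed by the endpoint conditions.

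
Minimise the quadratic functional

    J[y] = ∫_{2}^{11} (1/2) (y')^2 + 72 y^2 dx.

The Lagrangian is L = (1/2) (y')^2 + 72 y^2.
Compute ∂L/∂y = 144y, ∂L/∂y' = y'.
The Euler-Lagrange equation d/dx(∂L/∂y') − ∂L/∂y = 0 reduces to
    y'' − 144 y = 0.
Its general solution is
    y(x) = A e^(12x) + B e^(−12x),
with A, B fixed by the endpoint conditions.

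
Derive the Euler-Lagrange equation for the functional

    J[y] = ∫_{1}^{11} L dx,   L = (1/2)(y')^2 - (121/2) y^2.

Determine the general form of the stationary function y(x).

The Lagrangian is L = (1/2)(y')^2 - (121/2) y^2.
∂L/∂y = -121y.
∂L/∂y' = y'.
The Euler-Lagrange equation d/dx(∂L/∂y') − ∂L/∂y = 0 becomes:
    y'' + 121 y = 0
General solution: y(x) = A sin(11x) + B cos(11x), where A and B are arbitrary constants fixed by the endpoint conditions.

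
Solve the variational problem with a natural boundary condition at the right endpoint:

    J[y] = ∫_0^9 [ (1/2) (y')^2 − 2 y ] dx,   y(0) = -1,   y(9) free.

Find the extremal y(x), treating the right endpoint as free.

The Lagrangian L = (1/2) (y')^2 − 2 y gives
    ∂L/∂y = −2,   ∂L/∂y' = y'.
Euler-Lagrange: d/dx(y') − (−2) = 0, i.e. y'' + 2 = 0, so
    y(x) = −(2/2) x^2 + C1 x + C2.
Fixed left endpoint y(0) = -1 ⇒ C2 = -1.
The right endpoint x = 9 is free, so the natural (transversality) condition is ∂L/∂y' |_{x=9} = 0, i.e. y'(9) = 0.
Compute y'(x) = −2 x + C1, so y'(9) = −18 + C1 = 0 ⇒ C1 = 18.
Therefore the extremal is
    y(x) = −x^2 + 18 x − 1.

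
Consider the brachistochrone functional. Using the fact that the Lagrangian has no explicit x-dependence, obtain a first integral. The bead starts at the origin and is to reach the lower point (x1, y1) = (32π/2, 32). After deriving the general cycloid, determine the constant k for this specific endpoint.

The Lagrangian L = sqrt((1 + y'^2) / y) has no explicit x dependence, so the Beltrami identity applies:
    L − y' ∂L/∂y' = C.
Compute ∂L/∂y' = y' / sqrt(y (1 + y'^2)).
Substitute:
    sqrt((1 + y'^2)/y) − y'·y' / sqrt(y (1 + y'^2))
    = (1 + y'^2) / sqrt(y (1 + y'^2)) − y'^2 / sqrt(y (1 + y'^2))
    = 1 / sqrt(y (1 + y'^2)) = C.
Squaring and rearranging gives the first integral
    y (1 + y'^2) = 1/C^2 =: k   (constant).
Solving this first-order ODE by the substitution
    y = (k/2)(1 − cos θ)
yields the cycloid parameterisation
    x(θ) = (k/2)(θ − sin θ),   y(θ) = (k/2)(1 − cos θ).
The constant k is fixed by the endpoint condition.
Now fit the given lower endpoint (x1, y1) = (32π/2, 32). At the bottom of the first arch (θ = π), the parametric equations give
    y(π) = (k/2)(1 − cos π) = k,
    x(π) = (k/2)(π − sin π) = kπ/2.
Matching y(π) = 32 gives k = 32, consistent with x(π) = 32π/2. Therefore the specific cycloid is
    x(θ) = (32/2)(θ − sin θ),   y(θ) = (32/2)(1 − cos θ).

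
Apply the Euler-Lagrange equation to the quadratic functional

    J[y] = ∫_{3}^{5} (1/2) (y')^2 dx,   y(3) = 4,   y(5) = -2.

The Lagrangian is L = (1/2) (y')^2.
Compute ∂L/∂y = 0, ∂L/∂y' = y'.
The Euler-Lagrange equation d/dx(∂L/∂y') − ∂L/∂y = 0 reduces to
    y'' = 0.
Its general solution is
    y(x) = A x + B,
with A, B fixed by the endpoint conditions.
Applying the endpoint conditions y(3) = 4 and y(5) = -2: solve A·3 + B = 4 and A·5 + B = -2. Subtracting gives A(5 − 3) = -2 − 4, so A = -3, and B = 4 − A·3 = 13. Therefore
    y(x) = -3 x + 13.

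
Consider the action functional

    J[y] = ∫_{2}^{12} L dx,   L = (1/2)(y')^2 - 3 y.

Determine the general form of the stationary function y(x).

The Lagrangian is L = (1/2)(y')^2 - 3 y.
∂L/∂y = -3.
∂L/∂y' = y'.
The Euler-Lagrange equation d/dx(∂L/∂y') − ∂L/∂y = 0 becomes:
    y'' + 3 = 0
General solution: y(x) = -(3/2) x^2 + A x + B, where A and B are arbitrary constants fixed by the endpoint conditions.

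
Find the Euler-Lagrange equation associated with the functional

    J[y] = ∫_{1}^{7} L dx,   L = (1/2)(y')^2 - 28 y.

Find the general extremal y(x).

The Lagrangian is L = (1/2)(y')^2 - 28 y.
∂L/∂y = -28.
∂L/∂y' = y'.
The Euler-Lagrange equation d/dx(∂L/∂y') − ∂L/∂y = 0 becomes:
    y'' + 28 = 0
General solution: y(x) = -14 x^2 + A x + B, where A and B are arbitrary constants fixed by the endpoint conditions.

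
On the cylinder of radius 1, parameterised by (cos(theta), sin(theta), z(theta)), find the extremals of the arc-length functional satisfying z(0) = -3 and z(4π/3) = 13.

Parameterise the cylinder of radius R = 1 as
    r(θ) = (cos θ, sin θ, z(θ)).
The arc-length element is
    ds = sqrt(1 + (dz/dθ)^2) dθ,
so the Lagrangian is L = sqrt(1 + z'^2).
L depends on z' only, not on z or θ, so ∂L/∂z = 0 and
    ∂L/∂z' = z' / sqrt(1 + z'^2).
The Euler-Lagrange equation gives
    d/dθ( z' / sqrt(1 + z'^2) ) = 0,
so z' is constant. Integrating once:
    z(θ) = a θ + b,
a helix on the cylinder (a straight line when the cylinder is unrolled). The constants a, b are determined by the endpoint conditions.
With endpoint conditions z(0) = -3 and z(4π/3) = 13: from z(0) = b we get b = -3, and a·4π/3 + -3 = 13 gives a = 12/π, so
    z(θ) = (12/π) θ − 3.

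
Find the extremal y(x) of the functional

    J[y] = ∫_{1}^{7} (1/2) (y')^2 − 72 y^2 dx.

The Lagrangian is L = (1/2) (y')^2 − 72 y^2.
Compute ∂L/∂y = -144y, ∂L/∂y' = y'.
The Euler-Lagrange equation d/dx(∂L/∂y') − ∂L/∂y = 0 reduces to
    y'' + 144 y = 0.
Its general solution is
    y(x) = A sin(12x) + B cos(12x),
with A, B fixed by the endpoint conditions.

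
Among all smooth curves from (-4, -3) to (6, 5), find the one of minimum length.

Arc-length functional: J[y] = ∫ sqrt(1 + (y')^2) dx.
Lagrangian L = sqrt(1 + (y')^2) has no explicit y dependence, so ∂L/∂y = 0 and the Euler-Lagrange equation gives
    d/dx( y' / sqrt(1 + (y')^2) ) = 0  ⇒  y' / sqrt(1 + (y')^2) = const.
Hence y' is constant, so y(x) is affine.
Fitting the endpoints (-4, -3) and (6, 5):
    slope m = (5 − (-3)) / (6 − (-4)) = 4/5,
    intercept c = (-3) − m·(-4) = 1/5.
Extremal: y(x) = (4/5) x + 1/5.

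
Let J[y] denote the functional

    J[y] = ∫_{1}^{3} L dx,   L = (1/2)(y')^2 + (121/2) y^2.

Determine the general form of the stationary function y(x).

The Lagrangian is L = (1/2)(y')^2 + (121/2) y^2.
∂L/∂y = 121y.
∂L/∂y' = y'.
The Euler-Lagrange equation d/dx(∂L/∂y') − ∂L/∂y = 0 becomes:
    y'' - 121 y = 0
General solution: y(x) = A e^(11x) + B e^(-11x), where A and B are arbitrary constants fixed by the endpoint conditions.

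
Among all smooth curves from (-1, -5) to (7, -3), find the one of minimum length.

Arc-length functional: J[y] = ∫ sqrt(1 + (y')^2) dx.
Lagrangian L = sqrt(1 + (y')^2) has no explicit y dependence, so ∂L/∂y = 0 and the Euler-Lagrange equation gives
    d/dx( y' / sqrt(1 + (y')^2) ) = 0  ⇒  y' / sqrt(1 + (y')^2) = const.
Hence y' is constant, so y(x) is affine.
Fitting the endpoints (-1, -5) and (7, -3):
    slope m = ((-3) − (-5)) / (7 − (-1)) = 1/4,
    intercept c = (-5) − m·(-1) = -19/4.
Extremal: y(x) = (1/4) x - 19/4.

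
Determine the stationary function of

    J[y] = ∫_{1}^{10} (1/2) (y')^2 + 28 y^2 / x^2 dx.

The Lagrangian is L = (1/2) (y')^2 + 28 y^2 / x^2.
Compute ∂L/∂y = 56y/x^2, ∂L/∂y' = y'.
The Euler-Lagrange equation d/dx(∂L/∂y') − ∂L/∂y = 0 reduces to
    y'' − 56/x^2 · y = 0  (x > 0).
Its general solution is
    y(x) = A x^8 + B x^(-7),
with A, B fixed by the endpoint conditions.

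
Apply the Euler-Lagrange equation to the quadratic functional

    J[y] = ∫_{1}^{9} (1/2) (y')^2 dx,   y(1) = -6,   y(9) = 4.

The Lagrangian is L = (1/2) (y')^2.
Compute ∂L/∂y = 0, ∂L/∂y' = y'.
The Euler-Lagrange equation d/dx(∂L/∂y') − ∂L/∂y = 0 reduces to
    y'' = 0.
Its general solution is
    y(x) = A x + B,
with A, B fixed by the endpoint conditions.
Applying the endpoint conditions y(1) = -6 and y(9) = 4: solve A·1 + B = -6 and A·9 + B = 4. Subtracting gives A(9 − 1) = 4 − -6, so A = 5/4, and B = -6 − A·1 = -29/4. Therefore
    y(x) = (5/4) x - 29/4.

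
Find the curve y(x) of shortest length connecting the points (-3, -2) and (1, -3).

Arc-length functional: J[y] = ∫ sqrt(1 + (y')^2) dx.
Lagrangian L = sqrt(1 + (y')^2) has no explicit y dependence, so ∂L/∂y = 0 and the Euler-Lagrange equation gives
    d/dx( y' / sqrt(1 + (y')^2) ) = 0  ⇒  y' / sqrt(1 + (y')^2) = const.
Hence y' is constant, so y(x) is affine.
Fitting the endpoints (-3, -2) and (1, -3):
    slope m = ((-3) − (-2)) / (1 − (-3)) = -1/4,
    intercept c = (-2) − m·(-3) = -11/4.
Extremal: y(x) = (-1/4) x - 11/4.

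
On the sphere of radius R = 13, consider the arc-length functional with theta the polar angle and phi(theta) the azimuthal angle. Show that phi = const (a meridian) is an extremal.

On the sphere of radius R = 13 with spherical coordinates (θ, φ), the induced metric is
    ds^2 = 169(dθ^2 + sin^2(θ) dφ^2).
Using θ as the parameter, the arc-length functional becomes
    J[φ] = ∫ 13 sqrt(1 + sin^2(θ) (dφ/dθ)^2) dθ.
So L = 13 sqrt(1 + sin^2(θ) φ'^2). Compute
    ∂L/∂φ = 0  (L has no explicit φ dependence),
    ∂L/∂φ' = 13 sin^2(θ) φ' / sqrt(1 + sin^2(θ) φ'^2).
For the candidate φ(θ) = c (constant), φ' = 0, so ∂L/∂φ' evaluated along the candidate vanishes, and ∂L/∂φ is identically zero. Hence
    d/dθ(∂L/∂φ') − ∂L/∂φ = 0
is satisfied. Therefore meridians φ = const are extremals of arc length — they are geodesics on the sphere.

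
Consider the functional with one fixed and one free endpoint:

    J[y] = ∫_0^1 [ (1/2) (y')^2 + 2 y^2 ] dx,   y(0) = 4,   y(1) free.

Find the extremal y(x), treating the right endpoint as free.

The Lagrangian L = (1/2) (y')^2 + 2 y^2 gives
    ∂L/∂y = 4 y,   ∂L/∂y' = y'.
Euler-Lagrange: y'' − 4 y = 0.
With k = 2, the general solution is
    y(x) = A cosh(2 x) + B sinh(2 x).
Fixed left endpoint y(0) = 4 ⇒ A = 4.
The right endpoint x = 1 is free, so the natural (transversality) condition is ∂L/∂y' |_{x=1} = 0, i.e. y'(1) = 0.
Compute y'(x) = A k sinh(k x) + B k cosh(k x), so
    y'(1) = A k sinh(k·1) + B k cosh(k·1) = 0
    ⇒ B = −A tanh(k·1) = − 4 tanh(2·1).
Therefore the extremal is
    y(x) = 4 cosh(2 x) − 4 tanh(2·1) sinh(2 x).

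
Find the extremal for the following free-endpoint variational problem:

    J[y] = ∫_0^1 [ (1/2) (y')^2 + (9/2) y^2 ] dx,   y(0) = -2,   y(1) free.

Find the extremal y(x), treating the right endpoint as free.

The Lagrangian L = (1/2) (y')^2 + (9/2) y^2 gives
    ∂L/∂y = 9 y,   ∂L/∂y' = y'.
Euler-Lagrange: y'' − 9 y = 0.
With k = 3, the general solution is
    y(x) = A cosh(3 x) + B sinh(3 x).
Fixed left endpoint y(0) = -2 ⇒ A = -2.
The right endpoint x = 1 is free, so the natural (transversality) condition is ∂L/∂y' |_{x=1} = 0, i.e. y'(1) = 0.
Compute y'(x) = A k sinh(k x) + B k cosh(k x), so
    y'(1) = A k sinh(k·1) + B k cosh(k·1) = 0
    ⇒ B = −A tanh(k·1) = 2 tanh(3·1).
Therefore the extremal is
    y(x) = −2 cosh(3 x) + 2 tanh(3·1) sinh(3 x).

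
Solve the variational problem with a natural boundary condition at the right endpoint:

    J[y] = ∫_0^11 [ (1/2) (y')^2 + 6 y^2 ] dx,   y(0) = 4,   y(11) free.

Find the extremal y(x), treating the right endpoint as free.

The Lagrangian L = (1/2) (y')^2 + 6 y^2 gives
    ∂L/∂y = 12 y,   ∂L/∂y' = y'.
Euler-Lagrange: y'' − 12 y = 0.
With k = sqrt(12), the general solution is
    y(x) = A cosh(sqrt(12) x) + B sinh(sqrt(12) x).
Fixed left endpoint y(0) = 4 ⇒ A = 4.
The right endpoint x = 11 is free, so the natural (transversality) condition is ∂L/∂y' |_{x=11} = 0, i.e. y'(11) = 0.
Compute y'(x) = A k sinh(k x) + B k cosh(k x), so
    y'(11) = A k sinh(k·11) + B k cosh(k·11) = 0
    ⇒ B = −A tanh(k·11) = − 4 tanh(sqrt(12)·11).
Therefore the extremal is
    y(x) = 4 cosh(sqrt(12) x) − 4 tanh(sqrt(12)·11) sinh(sqrt(12) x).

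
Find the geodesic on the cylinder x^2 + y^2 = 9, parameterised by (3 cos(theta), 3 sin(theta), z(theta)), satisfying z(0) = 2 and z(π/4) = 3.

Parameterise the cylinder of radius R = 3 as
    r(θ) = (3 cos θ, 3 sin θ, z(θ)).
The arc-length element is
    ds = sqrt(9 + (dz/dθ)^2) dθ,
so the Lagrangian is L = sqrt(9 + z'^2).
L depends on z' only, not on z or θ, so ∂L/∂z = 0 and
    ∂L/∂z' = z' / sqrt(9 + z'^2).
The Euler-Lagrange equation gives
    d/dθ( z' / sqrt(9 + z'^2) ) = 0,
so z' is constant. Integrating once:
    z(θ) = a θ + b,
a helix on the cylinder (a straight line when the cylinder is unrolled). The constants a, b are determined by the endpoint conditions.
With endpoint conditions z(0) = 2 and z(π/4) = 3: from z(0) = b we get b = 2, and a·π/4 + 2 = 3 gives a = 4/π, so
    z(θ) = (4/π) θ + 2.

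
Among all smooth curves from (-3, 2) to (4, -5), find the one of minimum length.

Arc-length functional: J[y] = ∫ sqrt(1 + (y')^2) dx.
Lagrangian L = sqrt(1 + (y')^2) has no explicit y dependence, so ∂L/∂y = 0 and the Euler-Lagrange equation gives
    d/dx( y' / sqrt(1 + (y')^2) ) = 0  ⇒  y' / sqrt(1 + (y')^2) = const.
Hence y' is constant, so y(x) is affine.
Fitting the endpoints (-3, 2) and (4, -5):
    slope m = ((-5) − 2) / (4 − (-3)) = -1,
    intercept c = 2 − m·(-3) = -1.
Extremal: y(x) = -x - 1.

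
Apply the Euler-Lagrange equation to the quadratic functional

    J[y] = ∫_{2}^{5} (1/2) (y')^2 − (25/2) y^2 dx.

The Lagrangian is L = (1/2) (y')^2 − (25/2) y^2.
Compute ∂L/∂y = -25y, ∂L/∂y' = y'.
The Euler-Lagrange equation d/dx(∂L/∂y') − ∂L/∂y = 0 reduces to
    y'' + 25 y = 0.
Its general solution is
    y(x) = A sin(5x) + B cos(5x),
with A, B fixed by the endpoint conditions.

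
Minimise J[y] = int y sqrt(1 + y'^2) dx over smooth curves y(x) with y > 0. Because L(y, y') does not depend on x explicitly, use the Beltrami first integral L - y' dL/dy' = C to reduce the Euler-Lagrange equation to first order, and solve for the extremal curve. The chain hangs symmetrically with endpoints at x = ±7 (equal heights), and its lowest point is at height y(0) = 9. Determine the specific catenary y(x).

The Lagrangian L(y, y') = y sqrt(1 + y'^2) has no explicit x dependence, so the Beltrami identity applies:
    L − y' ∂L/∂y' = C.
Compute ∂L/∂y' = y · y' / sqrt(1 + y'^2). Then
    L − y' ∂L/∂y'
    = y sqrt(1 + y'^2) − y · y'^2 / sqrt(1 + y'^2)
    = y (1 + y'^2 − y'^2) / sqrt(1 + y'^2)
    = y / sqrt(1 + y'^2) = C.
Squaring gives y^2 = C^2 (1 + y'^2), i.e.
    y'^2 = y^2 / C^2 − 1.
Separating variables,
    dy / sqrt(y^2 − C^2) = dx / C,
and integrating gives arccosh(y / C) = (x − a)/C, so
    y(x) = C cosh((x − a)/C),
the catenary. The constants C and a are fixed by the two endpoint conditions (and, for the hanging-chain problem, the length constraint selects C).
Now fit the given data. The endpoints x = ±7 are symmetric at equal height, so the catenary is even about its minimum: a = 0 and y(x) = C cosh(x/C). The lowest point is y(0) = C cosh(0) = C, and we are told y(0) = 9, so C = 9. Therefore
    y(x) = 9 cosh(x/9),
and at the endpoints
    y(±7) = 9 cosh(7/9).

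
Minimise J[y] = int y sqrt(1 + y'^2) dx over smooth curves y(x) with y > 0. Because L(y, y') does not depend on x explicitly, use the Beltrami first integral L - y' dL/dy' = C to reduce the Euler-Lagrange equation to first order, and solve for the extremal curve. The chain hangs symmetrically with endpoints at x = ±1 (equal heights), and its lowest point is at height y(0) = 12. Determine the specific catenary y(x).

The Lagrangian L(y, y') = y sqrt(1 + y'^2) has no explicit x dependence, so the Beltrami identity applies:
    L − y' ∂L/∂y' = C.
Compute ∂L/∂y' = y · y' / sqrt(1 + y'^2). Then
    L − y' ∂L/∂y'
    = y sqrt(1 + y'^2) − y · y'^2 / sqrt(1 + y'^2)
    = y (1 + y'^2 − y'^2) / sqrt(1 + y'^2)
    = y / sqrt(1 + y'^2) = C.
Squaring gives y^2 = C^2 (1 + y'^2), i.e.
    y'^2 = y^2 / C^2 − 1.
Separating variables,
    dy / sqrt(y^2 − C^2) = dx / C,
and integrating gives arccosh(y / C) = (x − a)/C, so
    y(x) = C cosh((x − a)/C),
the catenary. The constants C and a are fixed by the two endpoint conditions (and, for the hanging-chain problem, the length constraint selects C).
Now fit the given data. The endpoints x = ±1 are symmetric at equal height, so the catenary is even about its minimum: a = 0 and y(x) = C cosh(x/C). The lowest point is y(0) = C cosh(0) = C, and we are told y(0) = 12, so C = 12. Therefore
    y(x) = 12 cosh(x/12),
and at the endpoints
    y(±1) = 12 cosh(1/12).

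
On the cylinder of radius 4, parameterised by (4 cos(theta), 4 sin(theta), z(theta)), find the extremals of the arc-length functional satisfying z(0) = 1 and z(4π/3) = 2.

Parameterise the cylinder of radius R = 4 as
    r(θ) = (4 cos θ, 4 sin θ, z(θ)).
The arc-length element is
    ds = sqrt(16 + (dz/dθ)^2) dθ,
so the Lagrangian is L = sqrt(16 + z'^2).
L depends on z' only, not on z or θ, so ∂L/∂z = 0 and
    ∂L/∂z' = z' / sqrt(16 + z'^2).
The Euler-Lagrange equation gives
    d/dθ( z' / sqrt(16 + z'^2) ) = 0,
so z' is constant. Integrating once:
    z(θ) = a θ + b,
a helix on the cylinder (a straight line when the cylinder is unrolled). The constants a, b are determined by the endpoint conditions.
With endpoint conditions z(0) = 1 and z(4π/3) = 2: from z(0) = b we get b = 1, and a·4π/3 + 1 = 2 gives a = 3/(4π), so
    z(θ) = (3/(4π)) θ + 1.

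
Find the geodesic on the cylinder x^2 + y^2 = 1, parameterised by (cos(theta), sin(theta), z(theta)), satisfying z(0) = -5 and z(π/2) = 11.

Parameterise the cylinder of radius R = 1 as
    r(θ) = (cos θ, sin θ, z(θ)).
The arc-length element is
    ds = sqrt(1 + (dz/dθ)^2) dθ,
so the Lagrangian is L = sqrt(1 + z'^2).
L depends on z' only, not on z or θ, so ∂L/∂z = 0 and
    ∂L/∂z' = z' / sqrt(1 + z'^2).
The Euler-Lagrange equation gives
    d/dθ( z' / sqrt(1 + z'^2) ) = 0,
so z' is constant. Integrating once:
    z(θ) = a θ + b,
a helix on the cylinder (a straight line when the cylinder is unrolled). The constants a, b are determined by the endpoint conditions.
With endpoint conditions z(0) = -5 and z(π/2) = 11: from z(0) = b we get b = -5, and a·π/2 + -5 = 11 gives a = 32/π, so
    z(θ) = (32/π) θ − 5.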